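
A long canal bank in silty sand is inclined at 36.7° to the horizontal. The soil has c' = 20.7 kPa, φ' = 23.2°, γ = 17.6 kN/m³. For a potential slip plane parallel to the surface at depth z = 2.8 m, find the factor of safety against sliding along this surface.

For an infinite slope with a slip plane parallel to the surface (no pore pressure): FS = [c' + γz cos²β tanφ'] / [γz sinβ cosβ].
γz = 17.6·2.8 = 49.28 kN/m²
Numerator = 20.7 + 49.28·cos²36.7°·tan23.2° = 20.7 + 49.28·0.6428·0.4286 = 34.278 kPa
Denominator = 49.28·sin36.7°·cos36.7° = 49.28·0.5976·0.8018 = 23.613 kPa
FS = 34.278 / 23.613 = 1.452

FS = 1.45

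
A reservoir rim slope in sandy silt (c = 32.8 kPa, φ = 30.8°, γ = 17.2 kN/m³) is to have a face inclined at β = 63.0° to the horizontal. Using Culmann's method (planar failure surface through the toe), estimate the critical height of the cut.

Culmann's analysis gives the critical failure plane at α_cr = (β + φ)/2 = (63.0 + 30.8)/2 = 46.9°, and the critical height
H_c = (4c/γ) · sinβ cosφ / [1 − cos(β − φ)]
    = (4·32.8/17.2) · sin63.0°·cos30.8° / [1 − cos(32.2°)]
    = 7.628 · 0.8910·0.8590 / [1 − 0.8462]
    = 7.628 · 0.7653 / 0.1538
    = 37.96 m

H_c = 37.96 m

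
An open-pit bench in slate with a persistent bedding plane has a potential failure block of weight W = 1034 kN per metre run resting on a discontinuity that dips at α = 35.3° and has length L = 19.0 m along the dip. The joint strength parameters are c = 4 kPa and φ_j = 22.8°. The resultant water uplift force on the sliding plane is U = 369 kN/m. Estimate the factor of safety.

FS = 0.46

Resolving the block weight along and normal to the plane and applying the Mohr–Coulomb strength on the joint:
N' = W cosα − U = 1034·cos35.3° − 369 = 474.9 kN/m
Driving force T = W sinα = 1034·sin35.3° = 597.5 kN/m
Resisting force R = c·L + N'·tanφ_j = 4·19.0 + 474.9·tan22.8° = 76.0 + 199.6 = 275.6 kN/m
FS = R / T = 275.6 / 597.5 = 0.461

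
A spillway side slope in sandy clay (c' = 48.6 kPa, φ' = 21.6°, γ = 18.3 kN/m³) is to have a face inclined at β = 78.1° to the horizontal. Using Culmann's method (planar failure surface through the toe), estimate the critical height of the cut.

H_c = 21.57 m

Culmann's analysis gives the critical failure plane at α_cr = (β + φ')/2 = (78.1 + 21.6)/2 = 49.8°, and the critical height
H_c = (4c'/γ) · sinβ cosφ' / [1 − cos(β − φ')]
    = (4·48.6/18.3) · sin78.1°·cos21.6° / [1 − cos(56.5°)]
    = 10.623 · 0.9785·0.9298 / [1 − 0.5519]
    = 10.623 · 0.9098 / 0.4481
    = 21.57 m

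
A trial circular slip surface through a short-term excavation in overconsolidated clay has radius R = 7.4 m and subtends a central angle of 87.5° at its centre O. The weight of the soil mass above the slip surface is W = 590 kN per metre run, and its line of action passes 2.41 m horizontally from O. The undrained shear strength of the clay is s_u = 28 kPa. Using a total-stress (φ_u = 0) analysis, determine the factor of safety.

Taking moments about the centre O, the resisting moment is provided by the undrained shear strength acting along the arc:
Arc length L_a = R·θ = 7.4·(87.5°·π/180) = 7.4·1.5272 = 11.30 m
M_R = s_u·L_a·R = 28·11.30·7.4 = 2341.6 kN·m/m
M_D = W·d = 590·2.41 = 1421.9 kN·m/m
FS = M_R / M_D = 2341.6 / 1421.9 = 1.647

FS = 1.65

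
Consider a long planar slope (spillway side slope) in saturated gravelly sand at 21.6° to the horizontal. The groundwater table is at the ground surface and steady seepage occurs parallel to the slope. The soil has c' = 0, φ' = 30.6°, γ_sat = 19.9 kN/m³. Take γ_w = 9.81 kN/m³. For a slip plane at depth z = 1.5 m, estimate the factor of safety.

FS = 0.76

With seepage parallel to the slope and the water table at the surface, the effective normal stress on the slip plane uses the buoyant unit weight γ' = γ_sat − γ_w while the driving shear stress uses γ_sat:
FS = [c' + γ' z cos²β tanφ'] / [γ_sat z sinβ cosβ]
(For c' = 0 this reduces to FS = (γ'/γ_sat)·tanφ'/tanβ.)
γ' = 19.9 − 9.81 = 10.09 kN/m³
Numerator = 0.0 + 10.09·1.5·cos²21.6°·tan30.6° = 0.0 + 10.09·1.5·0.8645·0.5914 = 7.738 kPa
Denominator = 19.9·1.5·sin21.6°·cos21.6° = 19.9·1.5·0.3681·0.9298 = 10.217 kPa
FS = 7.738 / 10.217 = 0.757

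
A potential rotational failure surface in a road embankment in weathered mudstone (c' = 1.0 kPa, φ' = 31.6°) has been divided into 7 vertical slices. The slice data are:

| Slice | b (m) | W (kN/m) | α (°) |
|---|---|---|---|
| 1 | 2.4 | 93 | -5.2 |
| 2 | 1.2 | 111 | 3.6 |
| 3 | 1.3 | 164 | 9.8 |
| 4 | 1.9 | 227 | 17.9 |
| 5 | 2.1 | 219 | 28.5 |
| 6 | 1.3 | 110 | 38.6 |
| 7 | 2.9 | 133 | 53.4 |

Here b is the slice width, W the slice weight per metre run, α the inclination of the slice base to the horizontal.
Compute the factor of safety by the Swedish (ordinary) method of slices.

Ordinary method of slices: FS = Σ[c'·Δl_i + (W_i cosα_i)·tanφ'] / Σ W_i sinα_i, with Δl_i = b_i / cosα_i.
Slice 1: Δl = 2.4/cos(-5.2°) = 2.410 m; N'_1 = 93·cos(-5.2°) = 92.6; c'Δl = 2.41; W sinα = -8.4
Slice 2: Δl = 1.2/cos3.6° = 1.202 m; N'_2 = 111·cos3.6° = 110.8; c'Δl = 1.20; W sinα = 7.0
Slice 3: Δl = 1.3/cos9.8° = 1.319 m; N'_3 = 164·cos9.8° = 161.6; c'Δl = 1.32; W sinα = 27.9
Slice 4: Δl = 1.9/cos17.9° = 1.997 m; N'_4 = 227·cos17.9° = 216.0; c'Δl = 2.00; W sinα = 69.8
Slice 5: Δl = 2.1/cos28.5° = 2.390 m; N'_5 = 219·cos28.5° = 192.5; c'Δl = 2.39; W sinα = 104.5
Slice 6: Δl = 1.3/cos38.6° = 1.663 m; N'_6 = 110·cos38.6° = 86.0; c'Δl = 1.66; W sinα = 68.6
Slice 7: Δl = 2.9/cos53.4° = 4.864 m; N'_7 = 133·cos53.4° = 79.3; c'Δl = 4.86; W sinα = 106.8
Σc'Δl = 15.8 kN/m; ΣN' = 938.7 kN/m; ΣW sinα = 376.1 kN/m
Resisting = 15.8 + 938.7·tan31.6° = 15.8 + 577.5 = 593.4 kN/m
FS = 593.4 / 376.1 = 1.578

FS = 1.58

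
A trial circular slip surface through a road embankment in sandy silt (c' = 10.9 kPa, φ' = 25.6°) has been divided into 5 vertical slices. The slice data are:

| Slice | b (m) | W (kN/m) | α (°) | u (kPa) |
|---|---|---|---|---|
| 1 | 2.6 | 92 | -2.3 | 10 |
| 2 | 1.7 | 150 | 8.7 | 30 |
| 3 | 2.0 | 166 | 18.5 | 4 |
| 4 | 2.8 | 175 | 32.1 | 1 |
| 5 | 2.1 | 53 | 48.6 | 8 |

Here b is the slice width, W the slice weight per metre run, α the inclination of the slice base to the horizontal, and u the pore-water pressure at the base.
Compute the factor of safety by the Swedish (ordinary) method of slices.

FS = 1.78

Ordinary method of slices: FS = Σ[c'·Δl_i + (W_i cosα_i − u_i·Δl_i)·tanφ'] / Σ W_i sinα_i, with Δl_i = b_i / cosα_i.
Slice 1: Δl = 2.6/cos(-2.3°) = 2.602 m; N'_1 = 92·cos(-2.3°) − 10·2.602 = 65.9; c'Δl = 28.36; W sinα = -3.7
Slice 2: Δl = 1.7/cos8.7° = 1.720 m; N'_2 = 150·cos8.7° − 30·1.720 = 96.7; c'Δl = 18.75; W sinα = 22.7
Slice 3: Δl = 2.0/cos18.5° = 2.109 m; N'_3 = 166·cos18.5° − 4·2.109 = 149.0; c'Δl = 22.99; W sinα = 52.7
Slice 4: Δl = 2.8/cos32.1° = 3.305 m; N'_4 = 175·cos32.1° − 1·3.305 = 144.9; c'Δl = 36.03; W sinα = 93.0
Slice 5: Δl = 2.1/cos48.6° = 3.176 m; N'_5 = 53·cos48.6° − 8·3.176 = 9.6; c'Δl = 34.61; W sinα = 39.8
Σc'Δl = 140.7 kN/m; ΣN' = 466.2 kN/m; ΣW sinα = 204.4 kN/m
Resisting = 140.7 + 466.2·tan25.6° = 140.7 + 223.3 = 364.1 kN/m
FS = 364.1 / 204.4 = 1.781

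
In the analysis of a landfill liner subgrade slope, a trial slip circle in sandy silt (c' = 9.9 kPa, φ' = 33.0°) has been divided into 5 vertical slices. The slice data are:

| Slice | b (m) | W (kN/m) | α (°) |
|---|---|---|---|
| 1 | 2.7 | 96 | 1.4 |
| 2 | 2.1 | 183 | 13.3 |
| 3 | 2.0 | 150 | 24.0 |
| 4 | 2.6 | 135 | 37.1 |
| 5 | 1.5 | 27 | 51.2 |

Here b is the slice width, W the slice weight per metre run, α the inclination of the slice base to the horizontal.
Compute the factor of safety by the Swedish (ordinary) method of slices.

Ordinary method of slices: FS = Σ[c'·Δl_i + (W_i cosα_i)·tanφ'] / Σ W_i sinα_i, with Δl_i = b_i / cosα_i.
Slice 1: Δl = 2.7/cos1.4° = 2.701 m; N'_1 = 96·cos1.4° = 96.0; c'Δl = 26.74; W sinα = 2.3
Slice 2: Δl = 2.1/cos13.3° = 2.158 m; N'_2 = 183·cos13.3° = 178.1; c'Δl = 21.36; W sinα = 42.1
Slice 3: Δl = 2.0/cos24.0° = 2.189 m; N'_3 = 150·cos24.0° = 137.0; c'Δl = 21.67; W sinα = 61.0
Slice 4: Δl = 2.6/cos37.1° = 3.260 m; N'_4 = 135·cos37.1° = 107.7; c'Δl = 32.27; W sinα = 81.4
Slice 5: Δl = 1.5/cos51.2° = 2.394 m; N'_5 = 27·cos51.2° = 16.9; c'Δl = 23.70; W sinα = 21.0
Σc'Δl = 125.7 kN/m; ΣN' = 535.7 kN/m; ΣW sinα = 207.9 kN/m
Resisting = 125.7 + 535.7·tan33.0° = 125.7 + 347.9 = 473.6 kN/m
FS = 473.6 / 207.9 = 2.278

FS = 2.28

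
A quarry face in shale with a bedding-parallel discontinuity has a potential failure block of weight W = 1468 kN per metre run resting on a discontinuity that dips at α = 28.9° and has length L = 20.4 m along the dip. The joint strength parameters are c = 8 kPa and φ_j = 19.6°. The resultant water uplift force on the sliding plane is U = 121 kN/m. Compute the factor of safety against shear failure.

Resolving the block weight along and normal to the plane and applying the Mohr–Coulomb strength on the joint:
N' = W cosα − U = 1468·cos28.9° − 121 = 1164.2 kN/m
Driving force T = W sinα = 1468·sin28.9° = 709.5 kN/m
Resisting force R = c·L + N'·tanφ_j = 8·20.4 + 1164.2·tan19.6° = 163.2 + 414.5 = 577.7 kN/m
FS = R / T = 577.7 / 709.5 = 0.814

FS = 0.81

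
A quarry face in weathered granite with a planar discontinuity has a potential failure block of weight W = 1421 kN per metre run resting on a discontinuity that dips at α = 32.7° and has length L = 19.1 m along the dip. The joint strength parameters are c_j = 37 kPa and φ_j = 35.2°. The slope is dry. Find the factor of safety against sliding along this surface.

Resolving the block weight along and normal to the plane and applying the Mohr–Coulomb strength on the joint:
N' = W cosα = 1421·cos32.7° = 1195.8 kN/m
Driving force T = W sinα = 1421·sin32.7° = 767.7 kN/m
Resisting force R = c_j·L + N'·tanφ_j = 37·19.1 + 1195.8·tan35.2° = 706.7 + 843.5 = 1550.2 kN/m
FS = R / T = 1550.2 / 767.7 = 2.019

FS = 2.02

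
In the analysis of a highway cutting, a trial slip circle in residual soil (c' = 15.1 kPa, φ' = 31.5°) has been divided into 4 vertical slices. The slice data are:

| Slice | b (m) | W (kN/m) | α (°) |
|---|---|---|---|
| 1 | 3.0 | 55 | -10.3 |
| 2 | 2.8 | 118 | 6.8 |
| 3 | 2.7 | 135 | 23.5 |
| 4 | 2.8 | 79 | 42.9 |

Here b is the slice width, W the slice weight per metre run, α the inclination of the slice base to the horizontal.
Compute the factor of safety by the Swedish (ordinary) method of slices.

FS = 3.64

Ordinary method of slices: FS = Σ[c'·Δl_i + (W_i cosα_i)·tanφ'] / Σ W_i sinα_i, with Δl_i = b_i / cosα_i.
Slice 1: Δl = 3.0/cos(-10.3°) = 3.049 m; N'_1 = 55·cos(-10.3°) = 54.1; c'Δl = 46.04; W sinα = -9.8
Slice 2: Δl = 2.8/cos6.8° = 2.820 m; N'_2 = 118·cos6.8° = 117.2; c'Δl = 42.58; W sinα = 14.0
Slice 3: Δl = 2.7/cos23.5° = 2.944 m; N'_3 = 135·cos23.5° = 123.8; c'Δl = 44.46; W sinα = 53.8
Slice 4: Δl = 2.8/cos42.9° = 3.822 m; N'_4 = 79·cos42.9° = 57.9; c'Δl = 57.72; W sinα = 53.8
Σc'Δl = 190.8 kN/m; ΣN' = 353.0 kN/m; ΣW sinα = 111.7 kN/m
Resisting = 190.8 + 353.0·tan31.5° = 190.8 + 216.3 = 407.1 kN/m
FS = 407.1 / 111.7 = 3.643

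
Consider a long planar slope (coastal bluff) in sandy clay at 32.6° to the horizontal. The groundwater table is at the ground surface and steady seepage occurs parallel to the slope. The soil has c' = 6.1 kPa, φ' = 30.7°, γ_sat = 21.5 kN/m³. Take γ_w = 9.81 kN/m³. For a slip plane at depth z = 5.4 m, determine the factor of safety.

With seepage parallel to the slope and the water table at the surface, the effective normal stress on the slip plane uses the buoyant unit weight γ' = γ_sat − γ_w while the driving shear stress uses γ_sat:
FS = [c' + γ' z cos²β tanφ'] / [γ_sat z sinβ cosβ]
γ' = 21.5 − 9.81 = 11.69 kN/m³
Numerator = 6.1 + 11.69·5.4·cos²32.6°·tan30.7° = 6.1 + 11.69·5.4·0.7097·0.5938 = 32.702 kPa
Denominator = 21.5·5.4·sin32.6°·cos32.6° = 21.5·5.4·0.5388·0.8425 = 52.696 kPa
FS = 32.702 / 52.696 = 0.621

FS = 0.62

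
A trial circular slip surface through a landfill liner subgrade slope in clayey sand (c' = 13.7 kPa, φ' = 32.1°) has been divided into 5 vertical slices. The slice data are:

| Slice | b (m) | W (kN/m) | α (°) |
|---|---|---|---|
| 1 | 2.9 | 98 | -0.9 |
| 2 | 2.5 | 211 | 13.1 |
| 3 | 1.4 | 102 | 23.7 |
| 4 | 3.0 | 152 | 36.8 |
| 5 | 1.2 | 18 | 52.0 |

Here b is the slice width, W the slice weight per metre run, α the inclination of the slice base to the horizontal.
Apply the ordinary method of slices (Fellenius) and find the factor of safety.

FS = 2.63

Ordinary method of slices: FS = Σ[c'·Δl_i + (W_i cosα_i)·tanφ'] / Σ W_i sinα_i, with Δl_i = b_i / cosα_i.
Slice 1: Δl = 2.9/cos(-0.9°) = 2.900 m; N'_1 = 98·cos(-0.9°) = 98.0; c'Δl = 39.73; W sinα = -1.5
Slice 2: Δl = 2.5/cos13.1° = 2.567 m; N'_2 = 211·cos13.1° = 205.5; c'Δl = 35.17; W sinα = 47.8
Slice 3: Δl = 1.4/cos23.7° = 1.529 m; N'_3 = 102·cos23.7° = 93.4; c'Δl = 20.95; W sinα = 41.0
Slice 4: Δl = 3.0/cos36.8° = 3.747 m; N'_4 = 152·cos36.8° = 121.7; c'Δl = 51.33; W sinα = 91.1
Slice 5: Δl = 1.2/cos52.0° = 1.949 m; N'_5 = 18·cos52.0° = 11.1; c'Δl = 26.70; W sinα = 14.2
Σc'Δl = 173.9 kN/m; ΣN' = 529.7 kN/m; ΣW sinα = 192.5 kN/m
Resisting = 173.9 + 529.7·tan32.1° = 173.9 + 332.3 = 506.2 kN/m
FS = 506.2 / 192.5 = 2.629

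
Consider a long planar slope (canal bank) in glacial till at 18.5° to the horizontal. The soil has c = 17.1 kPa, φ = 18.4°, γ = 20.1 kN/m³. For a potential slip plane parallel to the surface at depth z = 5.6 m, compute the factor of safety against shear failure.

FS = 1.50

For an infinite slope with a slip plane parallel to the surface (no pore pressure): FS = [c + γz cos²β tanφ] / [γz sinβ cosβ].
γz = 20.1·5.6 = 112.56 kN/m²
Numerator = 17.1 + 112.56·cos²18.5°·tan18.4° = 17.1 + 112.56·0.8993·0.3327 = 50.774 kPa
Denominator = 112.56·sin18.5°·cos18.5° = 112.56·0.3173·0.9483 = 33.870 kPa
FS = 50.774 / 33.870 = 1.499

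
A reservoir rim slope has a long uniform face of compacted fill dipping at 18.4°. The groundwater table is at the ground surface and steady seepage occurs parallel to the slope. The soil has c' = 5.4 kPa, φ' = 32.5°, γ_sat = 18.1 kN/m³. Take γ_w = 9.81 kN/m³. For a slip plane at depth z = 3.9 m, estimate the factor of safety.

With seepage parallel to the slope and the water table at the surface, the effective normal stress on the slip plane uses the buoyant unit weight γ' = γ_sat − γ_w while the driving shear stress uses γ_sat:
FS = [c' + γ' z cos²β tanφ'] / [γ_sat z sinβ cosβ]
γ' = 18.1 − 9.81 = 8.29 kN/m³
Numerator = 5.4 + 8.29·3.9·cos²18.4°·tan32.5° = 5.4 + 8.29·3.9·0.9004·0.6371 = 23.945 kPa
Denominator = 18.1·3.9·sin18.4°·cos18.4° = 18.1·3.9·0.3156·0.9489 = 21.143 kPa
FS = 23.945 / 21.143 = 1.133

FS = 1.13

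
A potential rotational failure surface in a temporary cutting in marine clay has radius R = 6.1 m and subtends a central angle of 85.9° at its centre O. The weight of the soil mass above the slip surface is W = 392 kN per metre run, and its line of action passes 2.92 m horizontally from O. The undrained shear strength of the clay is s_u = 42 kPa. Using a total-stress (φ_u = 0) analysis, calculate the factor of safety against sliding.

FS = 2.05

Taking moments about the centre O, the resisting moment is provided by the undrained shear strength acting along the arc:
Arc length L_a = R·θ = 6.1·(85.9°·π/180) = 6.1·1.4992 = 9.15 m
M_R = s_u·L_a·R = 42·9.15·6.1 = 2343.0 kN·m/m
M_D = W·d = 392·2.92 = 1144.6 kN·m/m
FS = M_R / M_D = 2343.0 / 1144.6 = 2.047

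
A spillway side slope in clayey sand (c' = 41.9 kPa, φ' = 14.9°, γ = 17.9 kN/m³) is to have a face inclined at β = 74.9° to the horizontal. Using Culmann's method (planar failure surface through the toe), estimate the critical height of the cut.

Culmann's analysis gives the critical failure plane at α_cr = (β + φ')/2 = (74.9 + 14.9)/2 = 44.9°, and the critical height
H_c = (4c'/γ) · sinβ cosφ' / [1 − cos(β − φ')]
    = (4·41.9/17.9) · sin74.9°·cos14.9° / [1 − cos(60.0°)]
    = 9.363 · 0.9655·0.9664 / [1 − 0.5000]
    = 9.363 · 0.9330 / 0.5000
    = 17.47 m

H_c = 17.47 m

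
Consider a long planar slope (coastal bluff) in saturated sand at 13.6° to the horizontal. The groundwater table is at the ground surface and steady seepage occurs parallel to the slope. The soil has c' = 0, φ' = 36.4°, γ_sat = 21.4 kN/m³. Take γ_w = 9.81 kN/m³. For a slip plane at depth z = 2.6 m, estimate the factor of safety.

FS = 1.65

With seepage parallel to the slope and the water table at the surface, the effective normal stress on the slip plane uses the buoyant unit weight γ' = γ_sat − γ_w while the driving shear stress uses γ_sat:
FS = [c' + γ' z cos²β tanφ'] / [γ_sat z sinβ cosβ]
(For c' = 0 this reduces to FS = (γ'/γ_sat)·tanφ'/tanβ.)
γ' = 21.4 − 9.81 = 11.59 kN/m³
Numerator = 0.0 + 11.59·2.6·cos²13.6°·tan36.4° = 0.0 + 11.59·2.6·0.9447·0.7373 = 20.988 kPa
Denominator = 21.4·2.6·sin13.6°·cos13.6° = 21.4·2.6·0.2351·0.9720 = 12.716 kPa
FS = 20.988 / 12.716 = 1.650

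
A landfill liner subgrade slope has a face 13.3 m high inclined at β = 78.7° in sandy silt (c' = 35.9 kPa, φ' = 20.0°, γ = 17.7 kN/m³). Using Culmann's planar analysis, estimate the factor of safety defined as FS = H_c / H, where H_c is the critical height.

FS = 1.17

H_c = (4c'/γ) · sinβ cosφ' / [1 − cos(β − φ')]
    = (4·35.9/17.7) · sin78.7°·cos20.0° / [1 − cos58.7°]
    = 8.113 · 0.9215 / 0.4805 = 15.56 m
FS = H_c / H = 15.56 / 13.3 = 1.170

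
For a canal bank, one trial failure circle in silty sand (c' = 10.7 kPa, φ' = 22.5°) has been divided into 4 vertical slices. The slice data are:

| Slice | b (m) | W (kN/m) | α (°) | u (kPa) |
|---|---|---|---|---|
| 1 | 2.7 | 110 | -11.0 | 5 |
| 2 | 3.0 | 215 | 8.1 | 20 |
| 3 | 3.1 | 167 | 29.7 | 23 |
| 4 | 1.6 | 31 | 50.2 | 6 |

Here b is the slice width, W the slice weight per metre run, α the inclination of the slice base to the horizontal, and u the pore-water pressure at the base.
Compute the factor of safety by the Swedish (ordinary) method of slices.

Ordinary method of slices: FS = Σ[c'·Δl_i + (W_i cosα_i − u_i·Δl_i)·tanφ'] / Σ W_i sinα_i, with Δl_i = b_i / cosα_i.
Slice 1: Δl = 2.7/cos(-11.0°) = 2.751 m; N'_1 = 110·cos(-11.0°) − 5·2.751 = 94.2; c'Δl = 29.43; W sinα = -21.0
Slice 2: Δl = 3.0/cos8.1° = 3.030 m; N'_2 = 215·cos8.1° − 20·3.030 = 152.3; c'Δl = 32.42; W sinα = 30.3
Slice 3: Δl = 3.1/cos29.7° = 3.569 m; N'_3 = 167·cos29.7° − 23·3.569 = 63.0; c'Δl = 38.19; W sinα = 82.7
Slice 4: Δl = 1.6/cos50.2° = 2.500 m; N'_4 = 31·cos50.2° − 6·2.500 = 4.8; c'Δl = 26.75; W sinα = 23.8
Σc'Δl = 126.8 kN/m; ΣN' = 314.3 kN/m; ΣW sinα = 115.9 kN/m
Resisting = 126.8 + 314.3·tan22.5° = 126.8 + 130.2 = 257.0 kN/m
FS = 257.0 / 115.9 = 2.218

FS = 2.22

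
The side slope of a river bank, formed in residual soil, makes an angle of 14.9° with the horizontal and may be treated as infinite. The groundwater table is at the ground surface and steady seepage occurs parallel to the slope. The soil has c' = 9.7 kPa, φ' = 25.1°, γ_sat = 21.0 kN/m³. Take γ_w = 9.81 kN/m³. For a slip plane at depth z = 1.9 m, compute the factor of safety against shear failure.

With seepage parallel to the slope and the water table at the surface, the effective normal stress on the slip plane uses the buoyant unit weight γ' = γ_sat − γ_w while the driving shear stress uses γ_sat:
FS = [c' + γ' z cos²β tanφ'] / [γ_sat z sinβ cosβ]
γ' = 21.0 − 9.81 = 11.19 kN/m³
Numerator = 9.7 + 11.19·1.9·cos²14.9°·tan25.1° = 9.7 + 11.19·1.9·0.9339·0.4684 = 19.001 kPa
Denominator = 21.0·1.9·sin14.9°·cos14.9° = 21.0·1.9·0.2571·0.9664 = 9.915 kPa
FS = 19.001 / 9.915 = 1.916

FS = 1.92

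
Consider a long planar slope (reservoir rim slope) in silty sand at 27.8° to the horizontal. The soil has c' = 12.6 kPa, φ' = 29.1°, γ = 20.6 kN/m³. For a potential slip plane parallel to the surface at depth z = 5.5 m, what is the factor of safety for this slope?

For an infinite slope with a slip plane parallel to the surface (no pore pressure): FS = [c' + γz cos²β tanφ'] / [γz sinβ cosβ].
γz = 20.6·5.5 = 113.30 kN/m²
Numerator = 12.6 + 113.30·cos²27.8°·tan29.1° = 12.6 + 113.30·0.7825·0.5566 = 61.945 kPa
Denominator = 113.30·sin27.8°·cos27.8° = 113.30·0.4664·0.8846 = 46.743 kPa
FS = 61.945 / 46.743 = 1.325

FS = 1.33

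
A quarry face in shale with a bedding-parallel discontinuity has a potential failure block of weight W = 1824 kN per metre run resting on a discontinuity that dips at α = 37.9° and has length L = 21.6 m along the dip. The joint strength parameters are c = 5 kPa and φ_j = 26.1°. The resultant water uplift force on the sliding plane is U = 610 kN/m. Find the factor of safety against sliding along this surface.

Resolving the block weight along and normal to the plane and applying the Mohr–Coulomb strength on the joint:
N' = W cosα − U = 1824·cos37.9° − 610 = 829.3 kN/m
Driving force T = W sinα = 1824·sin37.9° = 1120.5 kN/m
Resisting force R = c·L + N'·tanφ_j = 5·21.6 + 829.3·tan26.1° = 108.0 + 406.3 = 514.3 kN/m
FS = R / T = 514.3 / 1120.5 = 0.459

FS = 0.46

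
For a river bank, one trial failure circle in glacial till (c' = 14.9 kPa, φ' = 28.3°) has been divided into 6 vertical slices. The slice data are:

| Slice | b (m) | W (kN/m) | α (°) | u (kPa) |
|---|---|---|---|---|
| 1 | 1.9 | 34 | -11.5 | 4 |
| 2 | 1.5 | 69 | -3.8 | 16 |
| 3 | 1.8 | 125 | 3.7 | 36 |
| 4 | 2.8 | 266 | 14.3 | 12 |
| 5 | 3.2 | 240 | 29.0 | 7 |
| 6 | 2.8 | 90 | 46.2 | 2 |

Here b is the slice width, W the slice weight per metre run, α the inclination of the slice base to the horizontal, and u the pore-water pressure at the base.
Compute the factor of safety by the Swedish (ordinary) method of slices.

FS = 2.28

Ordinary method of slices: FS = Σ[c'·Δl_i + (W_i cosα_i − u_i·Δl_i)·tanφ'] / Σ W_i sinα_i, with Δl_i = b_i / cosα_i.
Slice 1: Δl = 1.9/cos(-11.5°) = 1.939 m; N'_1 = 34·cos(-11.5°) − 4·1.939 = 25.6; c'Δl = 28.89; W sinα = -6.8
Slice 2: Δl = 1.5/cos(-3.8°) = 1.503 m; N'_2 = 69·cos(-3.8°) − 16·1.503 = 44.8; c'Δl = 22.40; W sinα = -4.6
Slice 3: Δl = 1.8/cos3.7° = 1.804 m; N'_3 = 125·cos3.7° − 36·1.804 = 59.8; c'Δl = 26.88; W sinα = 8.1
Slice 4: Δl = 2.8/cos14.3° = 2.890 m; N'_4 = 266·cos14.3° − 12·2.890 = 223.1; c'Δl = 43.05; W sinα = 65.7
Slice 5: Δl = 3.2/cos29.0° = 3.659 m; N'_5 = 240·cos29.0° − 7·3.659 = 184.3; c'Δl = 54.52; W sinα = 116.4
Slice 6: Δl = 2.8/cos46.2° = 4.045 m; N'_6 = 90·cos46.2° − 2·4.045 = 54.2; c'Δl = 60.28; W sinα = 65.0
Σc'Δl = 236.0 kN/m; ΣN' = 591.7 kN/m; ΣW sinα = 243.7 kN/m
Resisting = 236.0 + 591.7·tan28.3° = 236.0 + 318.6 = 554.6 kN/m
FS = 554.6 / 243.7 = 2.276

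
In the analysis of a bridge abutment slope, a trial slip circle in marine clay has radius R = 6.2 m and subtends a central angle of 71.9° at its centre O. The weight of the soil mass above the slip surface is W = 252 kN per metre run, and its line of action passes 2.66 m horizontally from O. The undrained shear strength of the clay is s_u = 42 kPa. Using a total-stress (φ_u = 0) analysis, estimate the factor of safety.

FS = 3.02

Taking moments about the centre O, the resisting moment is provided by the undrained shear strength acting along the arc:
Arc length L_a = R·θ = 6.2·(71.9°·π/180) = 6.2·1.2549 = 7.78 m
M_R = s_u·L_a·R = 42·7.78·6.2 = 2026.0 kN·m/m
M_D = W·d = 252·2.66 = 670.3 kN·m/m
FS = M_R / M_D = 2026.0 / 670.3 = 3.022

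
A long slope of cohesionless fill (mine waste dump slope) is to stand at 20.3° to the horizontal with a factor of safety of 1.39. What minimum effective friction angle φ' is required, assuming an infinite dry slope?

FS = tanφ'/tanβ ⇒ tanφ' = FS · tanβ = 1.39 · tan20.3° = 0.5142
φ' = arctan(0.5142) = 27.21°

φ' = 27.2°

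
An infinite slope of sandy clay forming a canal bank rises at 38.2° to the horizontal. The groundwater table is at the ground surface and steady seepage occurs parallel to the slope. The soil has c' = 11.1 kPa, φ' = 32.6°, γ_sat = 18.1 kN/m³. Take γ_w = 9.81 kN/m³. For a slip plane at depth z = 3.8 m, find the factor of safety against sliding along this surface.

With seepage parallel to the slope and the water table at the surface, the effective normal stress on the slip plane uses the buoyant unit weight γ' = γ_sat − γ_w while the driving shear stress uses γ_sat:
FS = [c' + γ' z cos²β tanφ'] / [γ_sat z sinβ cosβ]
γ' = 18.1 − 9.81 = 8.29 kN/m³
Numerator = 11.1 + 8.29·3.8·cos²38.2°·tan32.6° = 11.1 + 8.29·3.8·0.6176·0.6395 = 23.542 kPa
Denominator = 18.1·3.8·sin38.2°·cos38.2° = 18.1·3.8·0.6184·0.7859 = 33.426 kPa
FS = 23.542 / 33.426 = 0.704

FS = 0.70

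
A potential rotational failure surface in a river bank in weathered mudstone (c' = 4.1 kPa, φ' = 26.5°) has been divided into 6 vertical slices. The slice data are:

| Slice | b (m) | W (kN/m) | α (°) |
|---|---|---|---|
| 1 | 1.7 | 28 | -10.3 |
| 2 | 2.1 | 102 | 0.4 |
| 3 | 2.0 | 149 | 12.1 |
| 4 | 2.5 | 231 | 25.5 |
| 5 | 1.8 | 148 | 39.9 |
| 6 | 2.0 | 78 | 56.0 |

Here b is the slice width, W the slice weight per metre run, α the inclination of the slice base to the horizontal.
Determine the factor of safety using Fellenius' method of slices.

FS = 1.33

Ordinary method of slices: FS = Σ[c'·Δl_i + (W_i cosα_i)·tanφ'] / Σ W_i sinα_i, with Δl_i = b_i / cosα_i.
Slice 1: Δl = 1.7/cos(-10.3°) = 1.728 m; N'_1 = 28·cos(-10.3°) = 27.5; c'Δl = 7.08; W sinα = -5.0
Slice 2: Δl = 2.1/cos0.4° = 2.100 m; N'_2 = 102·cos0.4° = 102.0; c'Δl = 8.61; W sinα = 0.7
Slice 3: Δl = 2.0/cos12.1° = 2.045 m; N'_3 = 149·cos12.1° = 145.7; c'Δl = 8.39; W sinα = 31.2
Slice 4: Δl = 2.5/cos25.5° = 2.770 m; N'_4 = 231·cos25.5° = 208.5; c'Δl = 11.36; W sinα = 99.4
Slice 5: Δl = 1.8/cos39.9° = 2.346 m; N'_5 = 148·cos39.9° = 113.5; c'Δl = 9.62; W sinα = 94.9
Slice 6: Δl = 2.0/cos56.0° = 3.577 m; N'_6 = 78·cos56.0° = 43.6; c'Δl = 14.66; W sinα = 64.7
Σc'Δl = 59.7 kN/m; ΣN' = 640.9 kN/m; ΣW sinα = 286.0 kN/m
Resisting = 59.7 + 640.9·tan26.5° = 59.7 + 319.5 = 379.3 kN/m
FS = 379.3 / 286.0 = 1.326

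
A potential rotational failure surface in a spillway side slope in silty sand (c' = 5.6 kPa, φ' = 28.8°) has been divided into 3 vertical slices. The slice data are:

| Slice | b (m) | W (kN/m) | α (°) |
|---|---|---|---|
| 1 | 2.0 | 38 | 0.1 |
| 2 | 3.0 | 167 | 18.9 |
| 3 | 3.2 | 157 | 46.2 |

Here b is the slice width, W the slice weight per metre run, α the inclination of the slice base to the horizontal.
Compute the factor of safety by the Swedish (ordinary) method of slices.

FS = 1.33

Ordinary method of slices: FS = Σ[c'·Δl_i + (W_i cosα_i)·tanφ'] / Σ W_i sinα_i, with Δl_i = b_i / cosα_i.
Slice 1: Δl = 2.0/cos0.1° = 2.000 m; N'_1 = 38·cos0.1° = 38.0; c'Δl = 11.20; W sinα = 0.1
Slice 2: Δl = 3.0/cos18.9° = 3.171 m; N'_2 = 167·cos18.9° = 158.0; c'Δl = 17.76; W sinα = 54.1
Slice 3: Δl = 3.2/cos46.2° = 4.623 m; N'_3 = 157·cos46.2° = 108.7; c'Δl = 25.89; W sinα = 113.3
Σc'Δl = 54.8 kN/m; ΣN' = 304.7 kN/m; ΣW sinα = 167.5 kN/m
Resisting = 54.8 + 304.7·tan28.8° = 54.8 + 167.5 = 222.3 kN/m
FS = 222.3 / 167.5 = 1.328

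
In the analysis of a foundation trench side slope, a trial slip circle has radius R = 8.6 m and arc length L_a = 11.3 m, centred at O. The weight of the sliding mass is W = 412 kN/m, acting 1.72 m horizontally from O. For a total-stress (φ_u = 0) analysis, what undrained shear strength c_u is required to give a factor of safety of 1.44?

c_u = 10.5 kPa

FS = c_u·L_a·R / (W·d), so c_u = FS·W·d / (L_a·R).
c_u = 1.44·412·1.72 / (11.30·8.6) = 1020.4 / 97.18 = 10.50 kPa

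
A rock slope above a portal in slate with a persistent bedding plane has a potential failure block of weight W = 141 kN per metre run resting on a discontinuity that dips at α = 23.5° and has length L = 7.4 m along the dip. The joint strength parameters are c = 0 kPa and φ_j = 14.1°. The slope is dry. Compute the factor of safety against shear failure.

FS = 0.58

Resolving the block weight along and normal to the plane and applying the Mohr–Coulomb strength on the joint:
N' = W cosα = 141·cos23.5° = 129.3 kN/m
Driving force T = W sinα = 141·sin23.5° = 56.2 kN/m
Resisting force R = c·L + N'·tanφ_j = 0·7.4 + 129.3·tan14.1° = 0.0 + 32.5 = 32.5 kN/m
FS = R / T = 32.5 / 56.2 = 0.578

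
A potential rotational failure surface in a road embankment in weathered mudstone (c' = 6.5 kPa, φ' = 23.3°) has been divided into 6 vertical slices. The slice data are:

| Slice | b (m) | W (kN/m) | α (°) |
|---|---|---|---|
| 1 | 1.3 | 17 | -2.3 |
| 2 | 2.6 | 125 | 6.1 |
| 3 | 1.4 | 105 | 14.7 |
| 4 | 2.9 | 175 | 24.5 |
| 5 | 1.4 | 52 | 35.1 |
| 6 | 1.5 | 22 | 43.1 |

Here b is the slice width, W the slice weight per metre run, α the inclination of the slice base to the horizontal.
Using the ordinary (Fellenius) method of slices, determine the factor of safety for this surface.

FS = 1.78

Ordinary method of slices: FS = Σ[c'·Δl_i + (W_i cosα_i)·tanφ'] / Σ W_i sinα_i, with Δl_i = b_i / cosα_i.
Slice 1: Δl = 1.3/cos(-2.3°) = 1.301 m; N'_1 = 17·cos(-2.3°) = 17.0; c'Δl = 8.46; W sinα = -0.7
Slice 2: Δl = 2.6/cos6.1° = 2.615 m; N'_2 = 125·cos6.1° = 124.3; c'Δl = 17.00; W sinα = 13.3
Slice 3: Δl = 1.4/cos14.7° = 1.447 m; N'_3 = 105·cos14.7° = 101.6; c'Δl = 9.41; W sinα = 26.6
Slice 4: Δl = 2.9/cos24.5° = 3.187 m; N'_4 = 175·cos24.5° = 159.2; c'Δl = 20.72; W sinα = 72.6
Slice 5: Δl = 1.4/cos35.1° = 1.711 m; N'_5 = 52·cos35.1° = 42.5; c'Δl = 11.12; W sinα = 29.9
Slice 6: Δl = 1.5/cos43.1° = 2.054 m; N'_6 = 22·cos43.1° = 16.1; c'Δl = 13.35; W sinα = 15.0
Σc'Δl = 80.1 kN/m; ΣN' = 460.7 kN/m; ΣW sinα = 156.7 kN/m
Resisting = 80.1 + 460.7·tan23.3° = 80.1 + 198.4 = 278.5 kN/m
FS = 278.5 / 156.7 = 1.776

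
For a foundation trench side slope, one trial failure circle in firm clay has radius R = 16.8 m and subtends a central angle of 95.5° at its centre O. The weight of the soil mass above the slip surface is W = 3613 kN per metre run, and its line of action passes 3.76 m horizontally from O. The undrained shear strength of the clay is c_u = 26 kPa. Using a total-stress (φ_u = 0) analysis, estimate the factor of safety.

Taking moments about the centre O, the resisting moment is provided by the undrained shear strength acting along the arc:
Arc length L_a = R·θ = 16.8·(95.5°·π/180) = 16.8·1.6668 = 28.00 m
M_R = c_u·L_a·R = 26·28.00·16.8 = 12231.3 kN·m/m
M_D = W·d = 3613·3.76 = 13584.9 kN·m/m
FS = M_R / M_D = 12231.3 / 13584.9 = 0.900

FS = 0.90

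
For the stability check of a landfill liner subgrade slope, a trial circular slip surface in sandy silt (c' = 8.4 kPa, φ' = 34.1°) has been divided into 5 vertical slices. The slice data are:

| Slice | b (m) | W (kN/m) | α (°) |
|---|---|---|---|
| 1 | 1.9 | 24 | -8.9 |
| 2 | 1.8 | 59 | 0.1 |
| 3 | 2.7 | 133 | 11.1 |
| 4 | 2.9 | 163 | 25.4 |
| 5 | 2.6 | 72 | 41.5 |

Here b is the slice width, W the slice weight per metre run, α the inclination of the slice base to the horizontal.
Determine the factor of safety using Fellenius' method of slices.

FS = 2.80

Ordinary method of slices: FS = Σ[c'·Δl_i + (W_i cosα_i)·tanφ'] / Σ W_i sinα_i, with Δl_i = b_i / cosα_i.
Slice 1: Δl = 1.9/cos(-8.9°) = 1.923 m; N'_1 = 24·cos(-8.9°) = 23.7; c'Δl = 16.15; W sinα = -3.7
Slice 2: Δl = 1.8/cos0.1° = 1.800 m; N'_2 = 59·cos0.1° = 59.0; c'Δl = 15.12; W sinα = 0.1
Slice 3: Δl = 2.7/cos11.1° = 2.751 m; N'_3 = 133·cos11.1° = 130.5; c'Δl = 23.11; W sinα = 25.6
Slice 4: Δl = 2.9/cos25.4° = 3.210 m; N'_4 = 163·cos25.4° = 147.2; c'Δl = 26.97; W sinα = 69.9
Slice 5: Δl = 2.6/cos41.5° = 3.472 m; N'_5 = 72·cos41.5° = 53.9; c'Δl = 29.16; W sinα = 47.7
Σc'Δl = 110.5 kN/m; ΣN' = 414.4 kN/m; ΣW sinα = 139.6 kN/m
Resisting = 110.5 + 414.4·tan34.1° = 110.5 + 280.6 = 391.1 kN/m
FS = 391.1 / 139.6 = 2.801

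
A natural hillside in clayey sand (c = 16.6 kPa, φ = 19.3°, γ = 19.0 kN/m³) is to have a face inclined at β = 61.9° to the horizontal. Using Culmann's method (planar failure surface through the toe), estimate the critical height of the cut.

H_c = 11.03 m

Culmann's analysis gives the critical failure plane at α_cr = (β + φ)/2 = (61.9 + 19.3)/2 = 40.6°, and the critical height
H_c = (4c/γ) · sinβ cosφ / [1 − cos(β − φ)]
    = (4·16.6/19.0) · sin61.9°·cos19.3° / [1 − cos(42.6°)]
    = 3.495 · 0.8821·0.9438 / [1 − 0.7361]
    = 3.495 · 0.8326 / 0.2639
    = 11.03 m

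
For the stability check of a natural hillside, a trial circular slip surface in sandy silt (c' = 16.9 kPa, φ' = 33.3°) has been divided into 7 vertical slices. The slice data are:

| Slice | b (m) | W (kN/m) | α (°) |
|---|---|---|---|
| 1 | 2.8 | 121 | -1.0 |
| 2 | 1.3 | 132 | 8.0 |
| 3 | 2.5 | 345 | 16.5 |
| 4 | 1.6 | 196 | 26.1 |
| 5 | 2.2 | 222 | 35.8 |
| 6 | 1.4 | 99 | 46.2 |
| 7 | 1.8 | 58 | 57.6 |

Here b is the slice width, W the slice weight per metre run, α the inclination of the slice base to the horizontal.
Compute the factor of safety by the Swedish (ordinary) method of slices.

Ordinary method of slices: FS = Σ[c'·Δl_i + (W_i cosα_i)·tanφ'] / Σ W_i sinα_i, with Δl_i = b_i / cosα_i.
Slice 1: Δl = 2.8/cos(-1.0°) = 2.800 m; N'_1 = 121·cos(-1.0°) = 121.0; c'Δl = 47.33; W sinα = -2.1
Slice 2: Δl = 1.3/cos8.0° = 1.313 m; N'_2 = 132·cos8.0° = 130.7; c'Δl = 22.19; W sinα = 18.4
Slice 3: Δl = 2.5/cos16.5° = 2.607 m; N'_3 = 345·cos16.5° = 330.8; c'Δl = 44.06; W sinα = 98.0
Slice 4: Δl = 1.6/cos26.1° = 1.782 m; N'_4 = 196·cos26.1° = 176.0; c'Δl = 30.11; W sinα = 86.2
Slice 5: Δl = 2.2/cos35.8° = 2.712 m; N'_5 = 222·cos35.8° = 180.1; c'Δl = 45.84; W sinα = 129.9
Slice 6: Δl = 1.4/cos46.2° = 2.023 m; N'_6 = 99·cos46.2° = 68.5; c'Δl = 34.18; W sinα = 71.5
Slice 7: Δl = 1.8/cos57.6° = 3.359 m; N'_7 = 58·cos57.6° = 31.1; c'Δl = 56.77; W sinα = 49.0
Σc'Δl = 280.5 kN/m; ΣN' = 1038.2 kN/m; ΣW sinα = 450.8 kN/m
Resisting = 280.5 + 1038.2·tan33.3° = 280.5 + 681.9 = 962.4 kN/m
FS = 962.4 / 450.8 = 2.135

FS = 2.14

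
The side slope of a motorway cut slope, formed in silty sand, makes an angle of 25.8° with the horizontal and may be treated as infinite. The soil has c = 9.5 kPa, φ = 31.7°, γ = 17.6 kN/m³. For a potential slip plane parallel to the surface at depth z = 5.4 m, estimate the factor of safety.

For an infinite slope with a slip plane parallel to the surface (no pore pressure): FS = [c + γz cos²β tanφ] / [γz sinβ cosβ].
γz = 17.6·5.4 = 95.04 kN/m²
Numerator = 9.5 + 95.04·cos²25.8°·tan31.7° = 9.5 + 95.04·0.8106·0.6176 = 57.079 kPa
Denominator = 95.04·sin25.8°·cos25.8° = 95.04·0.4352·0.9003 = 37.241 kPa
FS = 57.079 / 37.241 = 1.533

FS = 1.53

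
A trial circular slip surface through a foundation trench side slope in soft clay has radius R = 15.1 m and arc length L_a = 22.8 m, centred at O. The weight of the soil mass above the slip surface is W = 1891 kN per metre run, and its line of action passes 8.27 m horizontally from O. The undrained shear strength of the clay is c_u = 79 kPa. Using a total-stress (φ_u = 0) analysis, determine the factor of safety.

FS = 1.74

Taking moments about the centre O, the resisting moment is provided by the undrained shear strength acting along the arc:
M_R = c_u·L_a·R = 79·22.80·15.1 = 27198.1 kN·m/m
M_D = W·d = 1891·8.27 = 15638.6 kN·m/m
FS = M_R / M_D = 27198.1 / 15638.6 = 1.739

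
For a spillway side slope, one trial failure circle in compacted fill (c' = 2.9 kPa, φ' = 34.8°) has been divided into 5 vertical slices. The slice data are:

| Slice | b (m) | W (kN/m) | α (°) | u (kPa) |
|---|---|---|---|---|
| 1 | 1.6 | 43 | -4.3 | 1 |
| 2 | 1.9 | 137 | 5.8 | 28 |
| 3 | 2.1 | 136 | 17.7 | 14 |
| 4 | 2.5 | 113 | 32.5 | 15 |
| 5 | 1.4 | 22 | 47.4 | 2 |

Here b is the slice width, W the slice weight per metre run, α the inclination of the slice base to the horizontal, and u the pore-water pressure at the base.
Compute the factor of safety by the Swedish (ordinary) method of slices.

FS = 1.78

Ordinary method of slices: FS = Σ[c'·Δl_i + (W_i cosα_i − u_i·Δl_i)·tanφ'] / Σ W_i sinα_i, with Δl_i = b_i / cosα_i.
Slice 1: Δl = 1.6/cos(-4.3°) = 1.605 m; N'_1 = 43·cos(-4.3°) − 1·1.605 = 41.3; c'Δl = 4.65; W sinα = -3.2
Slice 2: Δl = 1.9/cos5.8° = 1.910 m; N'_2 = 137·cos5.8° − 28·1.910 = 82.8; c'Δl = 5.54; W sinα = 13.8
Slice 3: Δl = 2.1/cos17.7° = 2.204 m; N'_3 = 136·cos17.7° − 14·2.204 = 98.7; c'Δl = 6.39; W sinα = 41.3
Slice 4: Δl = 2.5/cos32.5° = 2.964 m; N'_4 = 113·cos32.5° − 15·2.964 = 50.8; c'Δl = 8.60; W sinα = 60.7
Slice 5: Δl = 1.4/cos47.4° = 2.068 m; N'_5 = 22·cos47.4° − 2·2.068 = 10.8; c'Δl = 6.00; W sinα = 16.2
Σc'Δl = 31.2 kN/m; ΣN' = 284.4 kN/m; ΣW sinα = 128.9 kN/m
Resisting = 31.2 + 284.4·tan34.8° = 31.2 + 197.7 = 228.8 kN/m
FS = 228.8 / 128.9 = 1.776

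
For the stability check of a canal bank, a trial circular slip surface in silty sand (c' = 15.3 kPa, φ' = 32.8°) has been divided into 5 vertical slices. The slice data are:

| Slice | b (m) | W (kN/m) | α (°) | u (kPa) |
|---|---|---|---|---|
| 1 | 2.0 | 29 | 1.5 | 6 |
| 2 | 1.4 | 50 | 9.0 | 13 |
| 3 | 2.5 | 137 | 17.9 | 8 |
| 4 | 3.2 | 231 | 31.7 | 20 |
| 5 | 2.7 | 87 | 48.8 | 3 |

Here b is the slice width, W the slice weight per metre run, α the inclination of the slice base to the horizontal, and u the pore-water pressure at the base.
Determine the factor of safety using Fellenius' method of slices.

FS = 1.77

Ordinary method of slices: FS = Σ[c'·Δl_i + (W_i cosα_i − u_i·Δl_i)·tanφ'] / Σ W_i sinα_i, with Δl_i = b_i / cosα_i.
Slice 1: Δl = 2.0/cos1.5° = 2.001 m; N'_1 = 29·cos1.5° − 6·2.001 = 17.0; c'Δl = 30.61; W sinα = 0.8
Slice 2: Δl = 1.4/cos9.0° = 1.417 m; N'_2 = 50·cos9.0° − 13·1.417 = 31.0; c'Δl = 21.69; W sinα = 7.8
Slice 3: Δl = 2.5/cos17.9° = 2.627 m; N'_3 = 137·cos17.9° − 8·2.627 = 109.4; c'Δl = 40.20; W sinα = 42.1
Slice 4: Δl = 3.2/cos31.7° = 3.761 m; N'_4 = 231·cos31.7° − 20·3.761 = 121.3; c'Δl = 57.55; W sinα = 121.4
Slice 5: Δl = 2.7/cos48.8° = 4.099 m; N'_5 = 87·cos48.8° − 3·4.099 = 45.0; c'Δl = 62.72; W sinα = 65.5
Σc'Δl = 212.8 kN/m; ΣN' = 323.6 kN/m; ΣW sinα = 237.5 kN/m
Resisting = 212.8 + 323.6·tan32.8° = 212.8 + 208.6 = 421.3 kN/m
FS = 421.3 / 237.5 = 1.774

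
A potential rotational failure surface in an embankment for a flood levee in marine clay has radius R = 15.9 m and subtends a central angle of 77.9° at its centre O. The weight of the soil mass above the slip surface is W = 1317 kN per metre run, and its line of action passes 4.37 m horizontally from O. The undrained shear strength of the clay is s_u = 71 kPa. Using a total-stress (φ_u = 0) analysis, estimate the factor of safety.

Taking moments about the centre O, the resisting moment is provided by the undrained shear strength acting along the arc:
Arc length L_a = R·θ = 15.9·(77.9°·π/180) = 15.9·1.3596 = 21.62 m
M_R = s_u·L_a·R = 71·21.62·15.9 = 24404.4 kN·m/m
M_D = W·d = 1317·4.37 = 5755.3 kN·m/m
FS = M_R / M_D = 24404.4 / 5755.3 = 4.240

FS = 4.24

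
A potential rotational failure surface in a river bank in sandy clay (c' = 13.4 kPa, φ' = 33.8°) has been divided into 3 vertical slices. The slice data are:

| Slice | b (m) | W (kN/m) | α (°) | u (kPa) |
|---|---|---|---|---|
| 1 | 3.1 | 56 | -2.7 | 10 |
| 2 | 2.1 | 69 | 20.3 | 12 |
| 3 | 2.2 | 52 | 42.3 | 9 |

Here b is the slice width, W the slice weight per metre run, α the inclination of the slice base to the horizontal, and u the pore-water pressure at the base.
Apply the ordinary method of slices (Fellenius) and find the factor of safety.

FS = 2.86

Ordinary method of slices: FS = Σ[c'·Δl_i + (W_i cosα_i − u_i·Δl_i)·tanφ'] / Σ W_i sinα_i, with Δl_i = b_i / cosα_i.
Slice 1: Δl = 3.1/cos(-2.7°) = 3.103 m; N'_1 = 56·cos(-2.7°) − 10·3.103 = 24.9; c'Δl = 41.59; W sinα = -2.6
Slice 2: Δl = 2.1/cos20.3° = 2.239 m; N'_2 = 69·cos20.3° − 12·2.239 = 37.8; c'Δl = 30.00; W sinα = 23.9
Slice 3: Δl = 2.2/cos42.3° = 2.974 m; N'_3 = 52·cos42.3° − 9·2.974 = 11.7; c'Δl = 39.86; W sinα = 35.0
Σc'Δl = 111.4 kN/m; ΣN' = 74.4 kN/m; ΣW sinα = 56.3 kN/m
Resisting = 111.4 + 74.4·tan33.8° = 111.4 + 49.8 = 161.3 kN/m
FS = 161.3 / 56.3 = 2.865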